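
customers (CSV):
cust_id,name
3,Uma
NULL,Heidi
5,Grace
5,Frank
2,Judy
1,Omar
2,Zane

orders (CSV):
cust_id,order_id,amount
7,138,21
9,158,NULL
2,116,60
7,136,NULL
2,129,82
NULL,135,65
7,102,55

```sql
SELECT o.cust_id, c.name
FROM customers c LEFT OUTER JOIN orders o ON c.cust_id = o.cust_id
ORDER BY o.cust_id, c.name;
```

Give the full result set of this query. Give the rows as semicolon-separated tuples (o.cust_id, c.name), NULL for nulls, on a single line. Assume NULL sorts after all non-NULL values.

LEFT JOIN keeps every row from `customers`; unmatched rows get NULL for `orders`'s columns.
Matching on c.cust_id = o.cust_id. A NULL in a compared column never satisfies the condition.
- c[0] cust_id=3 → no match; kept with NULLs on the o side.
- c[1] cust_id=NULL → no match; kept with NULLs on the o side.
- c[2] cust_id=5 → no match; kept with NULLs on the o side.
- c[3] cust_id=5 → no match; kept with NULLs on the o side.
- c[4] cust_id=2 → 2 match(es) in o → 2 row(s).
- c[5] cust_id=1 → no match; kept with NULLs on the o side.
- c[6] cust_id=2 → 2 match(es) in o → 2 row(s).
After projecting and ordering:
o.cust_id | c.name
2 | Judy
2 | Judy
2 | Zane
2 | Zane
NULL | Frank
NULL | Grace
NULL | Heidi
NULL | Omar
NULL | Uma

(2, Judy); (2, Judy); (2, Zane); (2, Zane); (NULL, Frank); (NULL, Grace); (NULL, Heidi); (NULL, Omar); (NULL, Uma)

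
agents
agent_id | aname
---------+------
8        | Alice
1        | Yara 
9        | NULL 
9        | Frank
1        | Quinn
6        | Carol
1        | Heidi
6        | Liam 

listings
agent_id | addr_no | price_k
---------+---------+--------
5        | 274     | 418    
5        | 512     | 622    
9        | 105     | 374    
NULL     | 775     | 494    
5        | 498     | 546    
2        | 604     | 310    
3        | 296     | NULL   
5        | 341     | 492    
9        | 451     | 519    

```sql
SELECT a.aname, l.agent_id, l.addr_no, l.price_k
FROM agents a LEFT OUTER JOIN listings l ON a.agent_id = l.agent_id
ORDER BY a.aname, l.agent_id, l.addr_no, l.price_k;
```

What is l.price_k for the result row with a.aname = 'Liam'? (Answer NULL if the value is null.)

NULL

LEFT JOIN keeps every row from `agents`; unmatched rows get NULL for `listings`'s columns.
Matching on a.agent_id = l.agent_id. A NULL in a compared column never satisfies the condition.
Matched pairs: 4; unmatched a rows kept: 6.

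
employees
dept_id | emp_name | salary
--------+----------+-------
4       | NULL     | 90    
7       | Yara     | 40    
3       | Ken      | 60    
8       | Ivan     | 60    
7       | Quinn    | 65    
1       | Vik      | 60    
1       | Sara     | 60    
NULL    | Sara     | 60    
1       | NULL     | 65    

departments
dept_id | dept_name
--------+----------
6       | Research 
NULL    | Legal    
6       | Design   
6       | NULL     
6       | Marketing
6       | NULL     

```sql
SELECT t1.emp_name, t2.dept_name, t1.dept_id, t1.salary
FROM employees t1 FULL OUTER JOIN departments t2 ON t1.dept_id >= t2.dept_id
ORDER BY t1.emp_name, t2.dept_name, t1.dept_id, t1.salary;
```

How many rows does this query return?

22

FULL OUTER JOIN keeps every row from both sides; unmatched rows get NULL for the other side's columns.
Matching on t1.dept_id >= t2.dept_id. A NULL in a compared column never satisfies the condition.
- t1 row (dept_id=4): no match → kept, t2 columns NULL.
- t1 row (dept_id=7): matches 5 t2 row(s) → 5 output row(s).
- t1 row (dept_id=3): no match → kept, t2 columns NULL.
- t1 row (dept_id=8): matches 5 t2 row(s) → 5 output row(s).
- t1 row (dept_id=7): matches 5 t2 row(s) → 5 output row(s).
- t1 row (dept_id=1): no match → kept, t2 columns NULL.
- t1 row (dept_id=1): no match → kept, t2 columns NULL.
- t1 row (dept_id=NULL): no match → kept, t2 columns NULL.
- t1 row (dept_id=1): no match → kept, t2 columns NULL.
- 1 t2 row(s) had no t1 match → kept, t1 columns NULL.
Total: 15 matched + 7 padded = 22 rows.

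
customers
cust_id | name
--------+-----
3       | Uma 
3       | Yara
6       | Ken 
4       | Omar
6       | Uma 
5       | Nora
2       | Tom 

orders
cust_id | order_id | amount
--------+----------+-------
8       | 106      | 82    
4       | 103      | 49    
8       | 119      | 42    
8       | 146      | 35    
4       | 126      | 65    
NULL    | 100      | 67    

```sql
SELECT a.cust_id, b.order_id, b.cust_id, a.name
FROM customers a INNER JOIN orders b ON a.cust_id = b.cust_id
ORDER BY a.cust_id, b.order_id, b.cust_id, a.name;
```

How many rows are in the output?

2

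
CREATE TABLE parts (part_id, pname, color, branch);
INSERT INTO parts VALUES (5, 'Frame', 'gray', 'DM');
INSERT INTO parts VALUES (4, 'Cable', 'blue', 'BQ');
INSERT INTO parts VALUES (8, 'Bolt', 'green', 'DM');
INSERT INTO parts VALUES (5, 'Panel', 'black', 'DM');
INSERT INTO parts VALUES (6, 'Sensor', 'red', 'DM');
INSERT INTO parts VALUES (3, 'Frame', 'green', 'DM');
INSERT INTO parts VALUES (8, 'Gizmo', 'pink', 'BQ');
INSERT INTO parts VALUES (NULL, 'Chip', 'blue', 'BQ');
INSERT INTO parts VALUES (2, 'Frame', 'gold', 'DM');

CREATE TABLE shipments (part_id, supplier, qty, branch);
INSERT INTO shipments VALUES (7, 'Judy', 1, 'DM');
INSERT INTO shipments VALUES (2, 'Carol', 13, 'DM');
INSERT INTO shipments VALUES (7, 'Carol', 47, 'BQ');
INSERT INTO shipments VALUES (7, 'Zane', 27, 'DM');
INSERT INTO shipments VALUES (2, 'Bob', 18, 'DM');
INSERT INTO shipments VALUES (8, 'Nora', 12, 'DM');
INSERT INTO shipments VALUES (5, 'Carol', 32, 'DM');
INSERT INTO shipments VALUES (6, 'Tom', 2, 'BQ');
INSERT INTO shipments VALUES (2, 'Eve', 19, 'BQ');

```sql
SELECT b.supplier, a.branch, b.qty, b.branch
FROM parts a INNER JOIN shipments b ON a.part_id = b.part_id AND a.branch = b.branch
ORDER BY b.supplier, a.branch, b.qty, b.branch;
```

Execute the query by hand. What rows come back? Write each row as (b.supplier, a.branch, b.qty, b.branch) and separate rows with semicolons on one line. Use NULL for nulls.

(Bob, DM, 18, DM); (Carol, DM, 13, DM); (Carol, DM, 32, DM); (Carol, DM, 32, DM); (Nora, DM, 12, DM)

INNER JOIN keeps only pairs where the ON condition holds.
Matching on a.part_id = b.part_id AND a.branch = b.branch. A NULL in a compared column never satisfies the condition.
- a (part_id=5, branch=DM) pairs with 1 row(s) of b.
- a (part_id=4, branch=BQ) has no partner → excluded.
- a (part_id=8, branch=DM) pairs with 1 row(s) of b.
- a (part_id=5, branch=DM) pairs with 1 row(s) of b.
- a (part_id=6, branch=DM) has no partner → excluded.
- a (part_id=3, branch=DM) has no partner → excluded.
- a (part_id=8, branch=BQ) has no partner → excluded.
- a (part_id=NULL, branch=BQ) has no partner → excluded.
- a (part_id=2, branch=DM) pairs with 2 row(s) of b.
After projecting and ordering:
b.supplier | a.branch | b.qty | b.branch
Bob | DM | 18 | DM
Carol | DM | 13 | DM
Carol | DM | 32 | DM
Carol | DM | 32 | DM
Nora | DM | 12 | DM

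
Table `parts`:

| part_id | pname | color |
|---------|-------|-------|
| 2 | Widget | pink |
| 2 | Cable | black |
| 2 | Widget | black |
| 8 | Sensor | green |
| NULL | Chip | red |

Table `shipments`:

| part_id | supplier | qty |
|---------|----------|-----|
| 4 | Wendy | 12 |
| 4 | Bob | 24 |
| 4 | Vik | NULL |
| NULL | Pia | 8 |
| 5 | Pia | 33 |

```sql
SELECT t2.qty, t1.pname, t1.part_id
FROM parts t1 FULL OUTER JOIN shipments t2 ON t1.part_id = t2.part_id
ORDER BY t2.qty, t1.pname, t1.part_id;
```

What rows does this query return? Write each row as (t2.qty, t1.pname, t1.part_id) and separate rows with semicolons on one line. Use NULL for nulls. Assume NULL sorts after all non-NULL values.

FULL OUTER JOIN keeps every row from both sides; unmatched rows get NULL for the other side's columns.
Matching on t1.part_id = t2.part_id. A NULL in a compared column never satisfies the condition.
- t1 row (part_id=2): no match → kept, t2 columns NULL.
- t1 row (part_id=2): no match → kept, t2 columns NULL.
- t1 row (part_id=2): no match → kept, t2 columns NULL.
- t1 row (part_id=8): no match → kept, t2 columns NULL.
- t1 row (part_id=NULL): no match → kept, t2 columns NULL.
- plus 5 unmatched t2 row(s), each kept with NULL t1 columns.
After projecting and ordering:
t2.qty | t1.pname | t1.part_id
8 | NULL | NULL
12 | NULL | NULL
24 | NULL | NULL
33 | NULL | NULL
NULL | Cable | 2
NULL | Chip | NULL
NULL | Sensor | 8
NULL | Widget | 2
NULL | Widget | 2
NULL | NULL | NULL

(8, NULL, NULL); (12, NULL, NULL); (24, NULL, NULL); (33, NULL, NULL); (NULL, Cable, 2); (NULL, Chip, NULL); (NULL, Sensor, 8); (NULL, Widget, 2); (NULL, Widget, 2); (NULL, NULL, NULL)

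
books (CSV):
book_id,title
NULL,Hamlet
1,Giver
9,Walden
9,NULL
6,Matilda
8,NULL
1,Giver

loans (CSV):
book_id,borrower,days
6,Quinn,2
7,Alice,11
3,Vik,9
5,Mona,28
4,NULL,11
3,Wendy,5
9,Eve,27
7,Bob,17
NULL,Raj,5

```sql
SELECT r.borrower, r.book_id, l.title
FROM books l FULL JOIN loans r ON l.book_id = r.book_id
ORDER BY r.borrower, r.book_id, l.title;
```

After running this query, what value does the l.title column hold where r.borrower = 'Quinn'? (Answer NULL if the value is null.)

Matilda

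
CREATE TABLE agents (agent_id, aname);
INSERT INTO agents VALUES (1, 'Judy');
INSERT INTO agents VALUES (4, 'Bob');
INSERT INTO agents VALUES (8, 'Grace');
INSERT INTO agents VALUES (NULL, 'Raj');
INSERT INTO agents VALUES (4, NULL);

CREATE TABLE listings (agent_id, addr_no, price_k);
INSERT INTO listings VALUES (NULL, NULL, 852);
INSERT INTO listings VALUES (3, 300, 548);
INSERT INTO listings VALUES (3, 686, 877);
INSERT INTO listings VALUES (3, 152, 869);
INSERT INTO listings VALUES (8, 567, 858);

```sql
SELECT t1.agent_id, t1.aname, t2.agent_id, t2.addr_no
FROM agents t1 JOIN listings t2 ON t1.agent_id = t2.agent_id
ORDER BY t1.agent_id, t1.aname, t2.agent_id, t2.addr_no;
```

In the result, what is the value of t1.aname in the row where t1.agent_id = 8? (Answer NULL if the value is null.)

Grace

INNER JOIN keeps only pairs where the ON condition holds.
Matching on t1.agent_id = t2.agent_id. A NULL in a compared column never satisfies the condition.
Matched pairs: 1.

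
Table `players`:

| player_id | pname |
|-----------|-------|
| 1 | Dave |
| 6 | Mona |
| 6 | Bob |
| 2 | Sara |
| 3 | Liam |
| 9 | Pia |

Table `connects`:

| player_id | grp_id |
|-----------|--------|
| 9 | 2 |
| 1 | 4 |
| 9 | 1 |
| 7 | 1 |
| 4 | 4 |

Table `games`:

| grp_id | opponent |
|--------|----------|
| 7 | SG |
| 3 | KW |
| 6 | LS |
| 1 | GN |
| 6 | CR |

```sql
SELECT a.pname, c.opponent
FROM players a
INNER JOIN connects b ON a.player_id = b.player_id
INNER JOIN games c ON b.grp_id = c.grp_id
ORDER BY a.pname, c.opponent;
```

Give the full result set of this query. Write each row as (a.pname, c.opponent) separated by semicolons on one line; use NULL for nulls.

(Pia, GN)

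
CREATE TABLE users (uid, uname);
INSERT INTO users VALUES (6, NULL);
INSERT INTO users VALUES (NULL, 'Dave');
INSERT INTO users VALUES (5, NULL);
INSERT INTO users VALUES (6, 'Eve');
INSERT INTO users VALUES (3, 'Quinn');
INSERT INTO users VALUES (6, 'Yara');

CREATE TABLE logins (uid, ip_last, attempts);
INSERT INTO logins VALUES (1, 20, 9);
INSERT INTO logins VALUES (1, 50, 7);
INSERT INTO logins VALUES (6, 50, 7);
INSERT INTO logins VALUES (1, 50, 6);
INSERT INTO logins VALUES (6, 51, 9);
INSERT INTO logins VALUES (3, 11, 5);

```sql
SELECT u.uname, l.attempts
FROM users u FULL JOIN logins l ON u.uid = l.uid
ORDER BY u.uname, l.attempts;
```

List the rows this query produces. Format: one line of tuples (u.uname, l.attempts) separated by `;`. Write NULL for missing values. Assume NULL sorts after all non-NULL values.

(Dave, NULL); (Eve, 7); (Eve, 9); (Quinn, 5); (Yara, 7); (Yara, 9); (NULL, 6); (NULL, 7); (NULL, 7); (NULL, 9); (NULL, 9); (NULL, NULL)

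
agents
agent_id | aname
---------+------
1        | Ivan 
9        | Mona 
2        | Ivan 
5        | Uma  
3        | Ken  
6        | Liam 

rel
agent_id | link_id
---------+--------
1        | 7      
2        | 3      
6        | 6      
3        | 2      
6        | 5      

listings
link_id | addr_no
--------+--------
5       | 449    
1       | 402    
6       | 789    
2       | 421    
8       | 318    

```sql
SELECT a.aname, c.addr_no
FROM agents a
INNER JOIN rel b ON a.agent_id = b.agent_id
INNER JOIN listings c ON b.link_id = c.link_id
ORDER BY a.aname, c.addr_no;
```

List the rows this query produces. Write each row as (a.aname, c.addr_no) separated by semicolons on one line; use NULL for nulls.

(Ken, 421); (Liam, 449); (Liam, 789)

Step 1 — a INNER JOIN b on agent_id → 5 row(s).
Then INNER JOIN `listings c` on link_id: keep only rows whose b.link_id appears in c.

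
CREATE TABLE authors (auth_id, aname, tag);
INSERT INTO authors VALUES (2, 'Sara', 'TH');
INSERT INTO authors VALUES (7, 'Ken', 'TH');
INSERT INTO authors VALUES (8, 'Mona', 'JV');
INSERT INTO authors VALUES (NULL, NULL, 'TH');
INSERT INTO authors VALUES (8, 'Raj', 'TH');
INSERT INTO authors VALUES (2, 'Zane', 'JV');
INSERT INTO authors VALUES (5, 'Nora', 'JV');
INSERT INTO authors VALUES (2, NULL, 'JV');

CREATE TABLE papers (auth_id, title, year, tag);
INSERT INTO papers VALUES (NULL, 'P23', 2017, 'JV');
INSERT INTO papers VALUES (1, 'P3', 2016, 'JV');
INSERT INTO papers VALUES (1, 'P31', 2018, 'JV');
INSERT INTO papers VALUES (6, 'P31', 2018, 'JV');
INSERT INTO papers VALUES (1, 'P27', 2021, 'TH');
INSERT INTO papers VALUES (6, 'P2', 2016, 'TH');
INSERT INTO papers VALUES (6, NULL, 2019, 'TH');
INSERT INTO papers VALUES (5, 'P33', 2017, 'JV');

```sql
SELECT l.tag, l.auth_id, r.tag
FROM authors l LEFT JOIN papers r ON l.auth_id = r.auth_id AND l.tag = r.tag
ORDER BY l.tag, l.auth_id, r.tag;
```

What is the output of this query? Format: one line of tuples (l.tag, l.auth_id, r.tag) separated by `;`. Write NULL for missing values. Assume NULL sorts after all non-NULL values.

LEFT JOIN keeps every row from `authors`; unmatched rows get NULL for `papers`'s columns.
Matching on l.auth_id = r.auth_id AND l.tag = r.tag. A NULL in a compared column never satisfies the condition.
Matched pairs: 1; unmatched l rows kept: 7.

(JV, 2, NULL); (JV, 2, NULL); (JV, 5, JV); (JV, 8, NULL); (TH, 2, NULL); (TH, 7, NULL); (TH, 8, NULL); (TH, NULL, NULL)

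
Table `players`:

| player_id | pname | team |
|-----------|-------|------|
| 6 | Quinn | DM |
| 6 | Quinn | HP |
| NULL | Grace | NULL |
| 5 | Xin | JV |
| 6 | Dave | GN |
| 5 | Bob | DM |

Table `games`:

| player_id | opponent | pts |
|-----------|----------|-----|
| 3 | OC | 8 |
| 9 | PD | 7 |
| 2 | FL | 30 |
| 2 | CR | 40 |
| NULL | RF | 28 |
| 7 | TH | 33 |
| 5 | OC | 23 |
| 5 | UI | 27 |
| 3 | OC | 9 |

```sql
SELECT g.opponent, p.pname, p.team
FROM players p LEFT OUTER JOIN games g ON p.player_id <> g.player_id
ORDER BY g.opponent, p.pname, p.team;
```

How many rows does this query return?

37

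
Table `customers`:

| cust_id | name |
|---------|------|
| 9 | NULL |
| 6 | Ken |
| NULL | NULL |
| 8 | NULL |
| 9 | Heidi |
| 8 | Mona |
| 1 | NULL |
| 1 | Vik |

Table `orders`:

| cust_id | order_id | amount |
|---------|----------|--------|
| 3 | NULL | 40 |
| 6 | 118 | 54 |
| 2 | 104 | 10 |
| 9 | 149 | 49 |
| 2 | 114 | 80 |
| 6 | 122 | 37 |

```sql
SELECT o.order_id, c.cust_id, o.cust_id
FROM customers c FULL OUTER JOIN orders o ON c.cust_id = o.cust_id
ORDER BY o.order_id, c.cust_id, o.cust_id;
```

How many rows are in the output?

12

FULL OUTER JOIN keeps every row from both sides; unmatched rows get NULL for the other side's columns.
Matching on c.cust_id = o.cust_id. A NULL in a compared column never satisfies the condition.
- c (cust_id=9) pairs with 1 row(s) of o.
- c (cust_id=6) pairs with 2 row(s) of o.
- c (cust_id=NULL) has no partner → padded with NULL.
- c (cust_id=8) has no partner → padded with NULL.
- c (cust_id=9) pairs with 1 row(s) of o.
- c (cust_id=8) has no partner → padded with NULL.
- c (cust_id=1) has no partner → padded with NULL.
- c (cust_id=1) has no partner → padded with NULL.
- plus 3 unmatched o row(s), each kept with NULL c columns.
Total: 4 matched + 8 padded = 12 rows.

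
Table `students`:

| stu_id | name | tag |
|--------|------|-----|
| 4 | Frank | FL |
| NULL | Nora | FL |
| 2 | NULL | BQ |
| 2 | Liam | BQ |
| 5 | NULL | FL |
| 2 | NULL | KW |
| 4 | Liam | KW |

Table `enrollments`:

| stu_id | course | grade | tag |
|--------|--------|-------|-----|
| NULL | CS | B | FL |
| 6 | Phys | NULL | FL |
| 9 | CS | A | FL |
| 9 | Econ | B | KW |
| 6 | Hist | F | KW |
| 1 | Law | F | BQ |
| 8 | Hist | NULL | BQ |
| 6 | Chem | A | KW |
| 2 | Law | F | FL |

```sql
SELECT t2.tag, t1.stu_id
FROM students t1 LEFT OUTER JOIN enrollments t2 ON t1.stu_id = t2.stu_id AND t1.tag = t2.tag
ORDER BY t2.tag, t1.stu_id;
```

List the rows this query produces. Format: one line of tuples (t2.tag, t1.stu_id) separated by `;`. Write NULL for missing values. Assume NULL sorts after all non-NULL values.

LEFT JOIN keeps every row from `students`; unmatched rows get NULL for `enrollments`'s columns.
Matching on t1.stu_id = t2.stu_id AND t1.tag = t2.tag. A NULL in a compared column never satisfies the condition.
- t1 (stu_id=4, tag=FL) has no partner → padded with NULL.
- t1 (stu_id=NULL, tag=FL) has no partner → padded with NULL.
- t1 (stu_id=2, tag=BQ) has no partner → padded with NULL.
- t1 (stu_id=2, tag=BQ) has no partner → padded with NULL.
- t1 (stu_id=5, tag=FL) has no partner → padded with NULL.
- t1 (stu_id=2, tag=KW) has no partner → padded with NULL.
- t1 (stu_id=4, tag=KW) has no partner → padded with NULL.
After projecting and ordering:
t2.tag | t1.stu_id
NULL | 2
NULL | 2
NULL | 2
NULL | 4
NULL | 4
NULL | 5
NULL | NULL

(NULL, 2); (NULL, 2); (NULL, 2); (NULL, 4); (NULL, 4); (NULL, 5); (NULL, NULL)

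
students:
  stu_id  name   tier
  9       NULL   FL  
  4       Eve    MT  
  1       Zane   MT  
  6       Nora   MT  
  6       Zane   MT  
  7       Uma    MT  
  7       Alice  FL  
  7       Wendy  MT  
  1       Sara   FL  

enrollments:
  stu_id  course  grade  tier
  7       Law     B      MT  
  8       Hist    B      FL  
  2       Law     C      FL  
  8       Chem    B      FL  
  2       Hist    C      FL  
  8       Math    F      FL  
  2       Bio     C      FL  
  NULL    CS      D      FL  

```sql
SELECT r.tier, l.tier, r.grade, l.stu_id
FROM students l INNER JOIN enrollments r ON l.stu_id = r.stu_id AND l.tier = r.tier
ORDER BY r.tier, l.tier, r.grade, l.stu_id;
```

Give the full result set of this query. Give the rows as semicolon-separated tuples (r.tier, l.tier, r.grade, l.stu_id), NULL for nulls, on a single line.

(MT, MT, B, 7); (MT, MT, B, 7)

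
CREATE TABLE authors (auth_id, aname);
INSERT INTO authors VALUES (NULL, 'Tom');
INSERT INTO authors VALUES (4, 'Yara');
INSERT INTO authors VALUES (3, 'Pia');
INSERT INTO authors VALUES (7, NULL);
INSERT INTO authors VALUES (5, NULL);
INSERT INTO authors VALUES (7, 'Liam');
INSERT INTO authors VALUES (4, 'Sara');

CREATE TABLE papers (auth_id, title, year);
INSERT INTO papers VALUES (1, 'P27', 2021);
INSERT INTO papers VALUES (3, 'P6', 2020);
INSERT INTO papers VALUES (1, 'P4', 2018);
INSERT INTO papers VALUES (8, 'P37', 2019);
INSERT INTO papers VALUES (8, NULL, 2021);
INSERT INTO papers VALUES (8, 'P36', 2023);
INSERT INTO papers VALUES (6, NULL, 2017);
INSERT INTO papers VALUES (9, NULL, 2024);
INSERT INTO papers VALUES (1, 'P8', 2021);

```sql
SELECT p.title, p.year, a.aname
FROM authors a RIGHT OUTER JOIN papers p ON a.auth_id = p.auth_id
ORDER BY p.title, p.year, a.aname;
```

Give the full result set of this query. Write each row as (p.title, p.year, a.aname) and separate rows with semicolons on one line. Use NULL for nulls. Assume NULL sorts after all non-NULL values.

(P27, 2021, NULL); (P36, 2023, NULL); (P37, 2019, NULL); (P4, 2018, NULL); (P6, 2020, Pia); (P8, 2021, NULL); (NULL, 2017, NULL); (NULL, 2021, NULL); (NULL, 2024, NULL)

RIGHT JOIN keeps every row from `papers`; unmatched rows get NULL for `authors`'s columns.
Matching on a.auth_id = p.auth_id. A NULL in a compared column never satisfies the condition.
Matched pairs: 1; unmatched p rows kept: 8.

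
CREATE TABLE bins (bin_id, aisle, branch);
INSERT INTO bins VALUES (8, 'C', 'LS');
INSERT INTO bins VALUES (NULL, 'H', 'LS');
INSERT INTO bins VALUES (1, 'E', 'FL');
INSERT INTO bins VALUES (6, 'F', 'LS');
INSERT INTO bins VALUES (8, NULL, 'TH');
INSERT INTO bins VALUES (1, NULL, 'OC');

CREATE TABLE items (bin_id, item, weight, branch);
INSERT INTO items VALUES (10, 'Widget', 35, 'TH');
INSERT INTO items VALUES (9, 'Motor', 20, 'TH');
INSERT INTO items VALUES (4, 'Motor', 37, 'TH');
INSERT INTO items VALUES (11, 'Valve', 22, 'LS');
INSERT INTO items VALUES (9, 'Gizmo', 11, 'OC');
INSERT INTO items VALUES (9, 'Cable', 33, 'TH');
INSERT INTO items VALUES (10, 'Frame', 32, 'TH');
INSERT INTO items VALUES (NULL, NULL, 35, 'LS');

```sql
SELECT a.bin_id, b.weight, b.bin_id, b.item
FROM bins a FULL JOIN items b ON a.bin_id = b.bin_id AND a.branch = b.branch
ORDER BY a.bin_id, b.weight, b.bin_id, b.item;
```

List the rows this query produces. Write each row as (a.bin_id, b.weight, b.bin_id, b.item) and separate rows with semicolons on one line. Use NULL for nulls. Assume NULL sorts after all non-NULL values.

(1, NULL, NULL, NULL); (1, NULL, NULL, NULL); (6, NULL, NULL, NULL); (8, NULL, NULL, NULL); (8, NULL, NULL, NULL); (NULL, 11, 9, Gizmo); (NULL, 20, 9, Motor); (NULL, 22, 11, Valve); (NULL, 32, 10, Frame); (NULL, 33, 9, Cable); (NULL, 35, 10, Widget); (NULL, 35, NULL, NULL); (NULL, 37, 4, Motor); (NULL, NULL, NULL, NULL)

FULL OUTER JOIN keeps every row from both sides; unmatched rows get NULL for the other side's columns.
Matching on a.bin_id = b.bin_id AND a.branch = b.branch. A NULL in a compared column never satisfies the condition.
Matched pairs: 0; unmatched a rows kept: 6; unmatched b rows kept: 8.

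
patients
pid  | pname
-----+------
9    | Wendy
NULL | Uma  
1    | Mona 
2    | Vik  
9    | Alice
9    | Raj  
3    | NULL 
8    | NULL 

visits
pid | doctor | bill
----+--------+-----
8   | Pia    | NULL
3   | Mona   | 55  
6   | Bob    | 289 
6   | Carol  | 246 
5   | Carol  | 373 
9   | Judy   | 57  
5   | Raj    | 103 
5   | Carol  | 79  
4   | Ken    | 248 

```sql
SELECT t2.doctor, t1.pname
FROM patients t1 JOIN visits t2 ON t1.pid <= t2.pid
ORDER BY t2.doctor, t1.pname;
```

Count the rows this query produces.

32

INNER JOIN keeps only pairs where the ON condition holds.
Matching on t1.pid <= t2.pid. A NULL in a compared column never satisfies the condition.
- pid=9: 1 matching t2 row(s), so 1 row(s) emitted.
- pid=NULL: no matching t2 row, dropped.
- pid=1: 9 matching t2 row(s), so 9 row(s) emitted.
- pid=2: 9 matching t2 row(s), so 9 row(s) emitted.
- pid=9: 1 matching t2 row(s), so 1 row(s) emitted.
- pid=9: 1 matching t2 row(s), so 1 row(s) emitted.
- pid=3: 9 matching t2 row(s), so 9 row(s) emitted.
- pid=8: 2 matching t2 row(s), so 2 row(s) emitted.
Total: 32 rows.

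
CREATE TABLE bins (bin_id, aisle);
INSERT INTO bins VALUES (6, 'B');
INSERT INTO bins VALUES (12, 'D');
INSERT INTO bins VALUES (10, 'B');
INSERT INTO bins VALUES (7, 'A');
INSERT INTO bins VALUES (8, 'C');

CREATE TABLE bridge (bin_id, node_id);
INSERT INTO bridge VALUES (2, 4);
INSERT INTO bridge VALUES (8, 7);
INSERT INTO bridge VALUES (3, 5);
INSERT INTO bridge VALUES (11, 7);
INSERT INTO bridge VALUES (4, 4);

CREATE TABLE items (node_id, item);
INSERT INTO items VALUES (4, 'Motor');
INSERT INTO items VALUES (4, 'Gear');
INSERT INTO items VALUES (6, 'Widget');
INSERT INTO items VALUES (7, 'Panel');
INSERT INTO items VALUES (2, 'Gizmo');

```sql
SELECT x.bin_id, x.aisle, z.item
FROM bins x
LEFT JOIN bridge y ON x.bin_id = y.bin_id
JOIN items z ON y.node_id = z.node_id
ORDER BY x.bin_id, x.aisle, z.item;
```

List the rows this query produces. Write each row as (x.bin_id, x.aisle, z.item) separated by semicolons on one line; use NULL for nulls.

(8, C, Panel)

Evaluate left to right. First `bins x LEFT JOIN bridge y` on bin_id: 5 row(s).
Then INNER JOIN `items z` on node_id: keep only rows whose y.node_id appears in z.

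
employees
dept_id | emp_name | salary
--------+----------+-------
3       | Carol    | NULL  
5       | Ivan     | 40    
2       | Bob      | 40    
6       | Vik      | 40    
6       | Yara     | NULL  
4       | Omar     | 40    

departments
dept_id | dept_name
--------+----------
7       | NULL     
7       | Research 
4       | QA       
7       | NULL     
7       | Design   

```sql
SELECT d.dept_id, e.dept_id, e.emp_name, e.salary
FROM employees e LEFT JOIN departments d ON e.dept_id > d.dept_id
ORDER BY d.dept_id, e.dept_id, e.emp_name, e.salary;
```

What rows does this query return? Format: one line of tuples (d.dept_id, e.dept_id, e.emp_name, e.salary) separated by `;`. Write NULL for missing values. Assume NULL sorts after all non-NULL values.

(4, 5, Ivan, 40); (4, 6, Vik, 40); (4, 6, Yara, NULL); (NULL, 2, Bob, 40); (NULL, 3, Carol, NULL); (NULL, 4, Omar, 40)

LEFT JOIN keeps every row from `employees`; unmatched rows get NULL for `departments`'s columns.
Matching on e.dept_id > d.dept_id.
Matched pairs: 3; unmatched e rows kept: 3.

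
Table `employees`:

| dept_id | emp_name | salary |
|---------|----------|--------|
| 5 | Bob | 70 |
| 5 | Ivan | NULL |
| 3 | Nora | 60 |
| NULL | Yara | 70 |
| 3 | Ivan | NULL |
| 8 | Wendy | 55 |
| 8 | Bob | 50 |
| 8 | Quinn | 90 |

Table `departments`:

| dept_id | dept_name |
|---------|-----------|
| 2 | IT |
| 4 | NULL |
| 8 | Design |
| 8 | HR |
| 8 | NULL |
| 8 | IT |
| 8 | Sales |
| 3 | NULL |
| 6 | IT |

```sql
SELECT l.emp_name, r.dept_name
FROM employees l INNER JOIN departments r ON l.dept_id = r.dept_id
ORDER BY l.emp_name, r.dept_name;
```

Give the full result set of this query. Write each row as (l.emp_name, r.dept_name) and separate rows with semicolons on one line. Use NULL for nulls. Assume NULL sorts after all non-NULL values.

(Bob, Design); (Bob, HR); (Bob, IT); (Bob, Sales); (Bob, NULL); (Ivan, NULL); (Nora, NULL); (Quinn, Design); (Quinn, HR); (Quinn, IT); (Quinn, Sales); (Quinn, NULL); (Wendy, Design); (Wendy, HR); (Wendy, IT); (Wendy, Sales); (Wendy, NULL)

INNER JOIN keeps only pairs where the ON condition holds.
Matching on l.dept_id = r.dept_id. A NULL in a compared column never satisfies the condition.
- l row (dept_id=5): no match → dropped.
- l row (dept_id=5): no match → dropped.
- l row (dept_id=3): matches 1 r row(s) → 1 output row(s).
- l row (dept_id=NULL): no match → dropped.
- l row (dept_id=3): matches 1 r row(s) → 1 output row(s).
- l row (dept_id=8): matches 5 r row(s) → 5 output row(s).
- l row (dept_id=8): matches 5 r row(s) → 5 output row(s).
- l row (dept_id=8): matches 5 r row(s) → 5 output row(s).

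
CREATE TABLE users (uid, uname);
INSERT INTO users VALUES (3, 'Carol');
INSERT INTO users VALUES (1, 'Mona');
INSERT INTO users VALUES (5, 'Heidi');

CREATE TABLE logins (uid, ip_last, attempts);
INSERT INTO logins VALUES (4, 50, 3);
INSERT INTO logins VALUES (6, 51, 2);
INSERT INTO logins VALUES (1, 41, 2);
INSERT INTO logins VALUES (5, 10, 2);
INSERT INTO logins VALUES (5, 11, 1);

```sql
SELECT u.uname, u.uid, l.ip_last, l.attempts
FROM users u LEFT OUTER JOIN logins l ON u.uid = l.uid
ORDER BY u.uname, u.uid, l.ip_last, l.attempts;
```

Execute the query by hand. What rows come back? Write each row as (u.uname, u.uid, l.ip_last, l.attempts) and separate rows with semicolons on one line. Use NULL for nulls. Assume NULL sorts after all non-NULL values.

(Carol, 3, NULL, NULL); (Heidi, 5, 10, 2); (Heidi, 5, 11, 1); (Mona, 1, 41, 2)

LEFT JOIN keeps every row from `users`; unmatched rows get NULL for `logins`'s columns.
Matching on u.uid = l.uid.
- u (uid=3) has no partner → padded with NULL.
- u (uid=1) pairs with 1 row(s) of l.
- u (uid=5) pairs with 2 row(s) of l.
After projecting and ordering:
u.uname | u.uid | l.ip_last | l.attempts
Carol | 3 | NULL | NULL
Heidi | 5 | 10 | 2
Heidi | 5 | 11 | 1
Mona | 1 | 41 | 2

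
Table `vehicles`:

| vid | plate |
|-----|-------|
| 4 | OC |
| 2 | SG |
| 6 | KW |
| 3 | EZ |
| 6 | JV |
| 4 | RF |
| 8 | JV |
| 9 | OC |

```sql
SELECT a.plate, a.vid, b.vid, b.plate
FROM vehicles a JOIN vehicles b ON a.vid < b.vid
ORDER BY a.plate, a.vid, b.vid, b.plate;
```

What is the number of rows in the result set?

INNER JOIN keeps only pairs where the ON condition holds.
Matching on a.vid < b.vid.
Matched pairs: 26.
Total: 26 rows.

26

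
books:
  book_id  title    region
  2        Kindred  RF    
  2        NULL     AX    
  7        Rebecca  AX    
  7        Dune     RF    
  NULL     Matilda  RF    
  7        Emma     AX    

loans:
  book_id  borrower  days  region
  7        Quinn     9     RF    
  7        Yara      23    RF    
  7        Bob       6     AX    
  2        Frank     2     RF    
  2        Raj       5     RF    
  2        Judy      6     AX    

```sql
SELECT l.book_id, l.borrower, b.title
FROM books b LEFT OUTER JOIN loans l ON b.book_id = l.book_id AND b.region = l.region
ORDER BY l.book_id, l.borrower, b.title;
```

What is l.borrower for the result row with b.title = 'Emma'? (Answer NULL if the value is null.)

Bob

LEFT JOIN keeps every row from `books`; unmatched rows get NULL for `loans`'s columns.
Matching on b.book_id = l.book_id AND b.region = l.region. A NULL in a compared column never satisfies the condition.
- b (book_id=2, region=RF) pairs with 2 row(s) of l.
- b (book_id=2, region=AX) pairs with 1 row(s) of l.
- b (book_id=7, region=AX) pairs with 1 row(s) of l.
- b (book_id=7, region=RF) pairs with 2 row(s) of l.
- b (book_id=NULL, region=RF) has no partner → padded with NULL.
- b (book_id=7, region=AX) pairs with 1 row(s) of l.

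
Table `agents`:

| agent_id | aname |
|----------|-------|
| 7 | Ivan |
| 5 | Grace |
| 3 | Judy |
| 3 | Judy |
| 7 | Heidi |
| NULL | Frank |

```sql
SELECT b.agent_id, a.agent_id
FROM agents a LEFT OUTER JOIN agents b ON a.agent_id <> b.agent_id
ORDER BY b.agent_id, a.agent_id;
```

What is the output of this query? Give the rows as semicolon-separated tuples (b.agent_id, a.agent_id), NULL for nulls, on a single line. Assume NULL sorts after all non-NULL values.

(3, 5); (3, 5); (3, 7); (3, 7); (3, 7); (3, 7); (5, 3); (5, 3); (5, 7); (5, 7); (7, 3); (7, 3); (7, 3); (7, 3); (7, 5); (7, 5); (NULL, NULL)

LEFT JOIN keeps every row from `agents a`; unmatched rows get NULL for `agents b`'s columns.
Matching on a.agent_id <> b.agent_id. A NULL in a compared column never satisfies the condition.
Matched pairs: 16; unmatched a rows kept: 1.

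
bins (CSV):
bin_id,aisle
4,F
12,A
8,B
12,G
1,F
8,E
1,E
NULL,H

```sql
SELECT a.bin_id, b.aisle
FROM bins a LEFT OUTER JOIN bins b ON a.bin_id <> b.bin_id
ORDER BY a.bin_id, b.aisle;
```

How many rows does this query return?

37

LEFT JOIN keeps every row from `bins a`; unmatched rows get NULL for `bins b`'s columns.
Matching on a.bin_id <> b.bin_id. A NULL in a compared column never satisfies the condition.
- a row (bin_id=4): matches 6 b row(s) → 6 output row(s).
- a row (bin_id=12): matches 5 b row(s) → 5 output row(s).
- a row (bin_id=8): matches 5 b row(s) → 5 output row(s).
- a row (bin_id=12): matches 5 b row(s) → 5 output row(s).
- a row (bin_id=1): matches 5 b row(s) → 5 output row(s).
- a row (bin_id=8): matches 5 b row(s) → 5 output row(s).
- a row (bin_id=1): matches 5 b row(s) → 5 output row(s).
- a row (bin_id=NULL): no match → kept, b columns NULL.
Total: 36 matched + 1 padded = 37 rows.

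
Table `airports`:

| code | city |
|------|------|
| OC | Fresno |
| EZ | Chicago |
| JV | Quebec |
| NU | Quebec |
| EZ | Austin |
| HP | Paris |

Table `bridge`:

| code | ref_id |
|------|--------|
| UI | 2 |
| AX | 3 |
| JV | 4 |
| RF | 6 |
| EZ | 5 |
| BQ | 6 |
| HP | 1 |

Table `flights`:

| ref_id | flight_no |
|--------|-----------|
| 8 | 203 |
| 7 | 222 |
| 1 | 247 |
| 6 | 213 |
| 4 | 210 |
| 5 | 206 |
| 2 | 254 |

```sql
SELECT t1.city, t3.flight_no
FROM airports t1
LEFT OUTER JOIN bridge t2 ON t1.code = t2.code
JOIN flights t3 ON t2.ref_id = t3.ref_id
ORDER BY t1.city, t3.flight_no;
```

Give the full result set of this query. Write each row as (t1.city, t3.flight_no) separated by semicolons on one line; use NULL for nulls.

Step 1 — t1 LEFT JOIN t2 on code → 6 row(s).
Then INNER JOIN `flights t3` on ref_id: keep only rows whose t2.ref_id appears in t3.

(Austin, 206); (Chicago, 206); (Paris, 247); (Quebec, 210)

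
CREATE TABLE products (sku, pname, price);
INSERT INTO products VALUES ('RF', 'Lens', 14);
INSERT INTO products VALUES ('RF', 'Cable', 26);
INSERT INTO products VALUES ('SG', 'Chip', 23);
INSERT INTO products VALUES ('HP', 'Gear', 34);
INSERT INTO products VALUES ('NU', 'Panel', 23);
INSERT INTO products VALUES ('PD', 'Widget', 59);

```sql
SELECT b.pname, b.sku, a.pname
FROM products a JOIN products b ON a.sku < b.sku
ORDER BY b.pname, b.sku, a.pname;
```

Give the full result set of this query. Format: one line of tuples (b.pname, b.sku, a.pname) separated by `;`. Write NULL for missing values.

INNER JOIN keeps only pairs where the ON condition holds.
Matching on a.sku < b.sku.
Matched pairs: 14.

(Cable, RF, Gear); (Cable, RF, Panel); (Cable, RF, Widget); (Chip, SG, Cable); (Chip, SG, Gear); (Chip, SG, Lens); (Chip, SG, Panel); (Chip, SG, Widget); (Lens, RF, Gear); (Lens, RF, Panel); (Lens, RF, Widget); (Panel, NU, Gear); (Widget, PD, Gear); (Widget, PD, Panel)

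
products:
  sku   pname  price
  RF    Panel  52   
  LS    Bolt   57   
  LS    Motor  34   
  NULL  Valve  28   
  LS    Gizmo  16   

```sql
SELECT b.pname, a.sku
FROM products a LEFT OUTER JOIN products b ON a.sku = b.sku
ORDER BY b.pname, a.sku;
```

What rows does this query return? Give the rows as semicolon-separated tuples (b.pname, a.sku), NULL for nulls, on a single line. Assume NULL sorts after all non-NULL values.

LEFT JOIN keeps every row from `products a`; unmatched rows get NULL for `products b`'s columns.
Matching on a.sku = b.sku. A NULL in a compared column never satisfies the condition.
- sku=RF: 1 matching b row(s), so 1 row(s) emitted.
- sku=LS: 3 matching b row(s), so 3 row(s) emitted.
- sku=LS: 3 matching b row(s), so 3 row(s) emitted.
- sku=NULL: no b row matches, row kept with b columns NULL.
- sku=LS: 3 matching b row(s), so 3 row(s) emitted.

(Bolt, LS); (Bolt, LS); (Bolt, LS); (Gizmo, LS); (Gizmo, LS); (Gizmo, LS); (Motor, LS); (Motor, LS); (Motor, LS); (Panel, RF); (NULL, NULL)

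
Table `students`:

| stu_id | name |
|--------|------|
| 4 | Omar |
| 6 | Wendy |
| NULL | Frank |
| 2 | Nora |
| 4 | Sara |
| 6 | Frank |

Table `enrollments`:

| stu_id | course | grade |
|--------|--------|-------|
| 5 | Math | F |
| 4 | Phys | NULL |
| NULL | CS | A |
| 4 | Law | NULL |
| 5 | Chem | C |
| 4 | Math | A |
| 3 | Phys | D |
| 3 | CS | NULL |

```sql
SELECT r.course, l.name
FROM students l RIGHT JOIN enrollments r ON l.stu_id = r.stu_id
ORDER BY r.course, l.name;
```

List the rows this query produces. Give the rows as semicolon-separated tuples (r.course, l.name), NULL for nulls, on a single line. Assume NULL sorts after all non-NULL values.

RIGHT JOIN keeps every row from `enrollments`; unmatched rows get NULL for `students`'s columns.
Matching on l.stu_id = r.stu_id. A NULL in a compared column never satisfies the condition.
- l row (stu_id=4): matches 3 r row(s) → 3 output row(s).
- l row (stu_id=6): no match.
- l row (stu_id=NULL): no match.
- l row (stu_id=2): no match.
- l row (stu_id=4): matches 3 r row(s) → 3 output row(s).
- l row (stu_id=6): no match.
- 5 r row(s) had no l match → kept, l columns NULL.

(CS, NULL); (CS, NULL); (Chem, NULL); (Law, Omar); (Law, Sara); (Math, Omar); (Math, Sara); (Math, NULL); (Phys, Omar); (Phys, Sara); (Phys, NULL)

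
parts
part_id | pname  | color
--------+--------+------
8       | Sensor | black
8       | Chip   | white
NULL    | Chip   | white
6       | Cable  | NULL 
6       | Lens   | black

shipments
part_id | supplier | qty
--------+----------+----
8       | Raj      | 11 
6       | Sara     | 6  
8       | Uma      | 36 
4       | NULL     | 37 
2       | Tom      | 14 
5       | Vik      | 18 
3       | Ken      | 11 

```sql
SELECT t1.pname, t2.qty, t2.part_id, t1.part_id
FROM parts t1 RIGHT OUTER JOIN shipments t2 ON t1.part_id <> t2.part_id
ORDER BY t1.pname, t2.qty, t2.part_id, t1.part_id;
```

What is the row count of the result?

RIGHT JOIN keeps every row from `shipments`; unmatched rows get NULL for `parts`'s columns.
Matching on t1.part_id <> t2.part_id. A NULL in a compared column never satisfies the condition.
Matched pairs: 22; unmatched t2 rows kept: 0.
Total: 22 rows.

22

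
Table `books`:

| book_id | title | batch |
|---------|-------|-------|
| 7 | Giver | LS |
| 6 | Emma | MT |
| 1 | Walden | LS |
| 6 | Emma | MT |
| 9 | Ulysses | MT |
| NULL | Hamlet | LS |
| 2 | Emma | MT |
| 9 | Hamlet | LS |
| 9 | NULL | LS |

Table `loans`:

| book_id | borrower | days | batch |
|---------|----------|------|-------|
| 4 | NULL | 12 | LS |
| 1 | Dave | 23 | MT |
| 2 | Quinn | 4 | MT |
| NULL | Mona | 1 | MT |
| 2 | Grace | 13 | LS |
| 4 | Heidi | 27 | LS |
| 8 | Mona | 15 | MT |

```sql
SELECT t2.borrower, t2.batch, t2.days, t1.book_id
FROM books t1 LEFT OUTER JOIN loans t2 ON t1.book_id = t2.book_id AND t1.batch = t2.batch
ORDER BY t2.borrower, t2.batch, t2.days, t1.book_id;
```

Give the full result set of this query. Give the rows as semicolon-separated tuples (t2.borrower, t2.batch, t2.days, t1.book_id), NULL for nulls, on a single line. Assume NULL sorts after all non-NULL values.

LEFT JOIN keeps every row from `books`; unmatched rows get NULL for `loans`'s columns.
Matching on t1.book_id = t2.book_id AND t1.batch = t2.batch. A NULL in a compared column never satisfies the condition.
Matched pairs: 1; unmatched t1 rows kept: 8.

(Quinn, MT, 4, 2); (NULL, NULL, NULL, 1); (NULL, NULL, NULL, 6); (NULL, NULL, NULL, 6); (NULL, NULL, NULL, 7); (NULL, NULL, NULL, 9); (NULL, NULL, NULL, 9); (NULL, NULL, NULL, 9); (NULL, NULL, NULL, NULL)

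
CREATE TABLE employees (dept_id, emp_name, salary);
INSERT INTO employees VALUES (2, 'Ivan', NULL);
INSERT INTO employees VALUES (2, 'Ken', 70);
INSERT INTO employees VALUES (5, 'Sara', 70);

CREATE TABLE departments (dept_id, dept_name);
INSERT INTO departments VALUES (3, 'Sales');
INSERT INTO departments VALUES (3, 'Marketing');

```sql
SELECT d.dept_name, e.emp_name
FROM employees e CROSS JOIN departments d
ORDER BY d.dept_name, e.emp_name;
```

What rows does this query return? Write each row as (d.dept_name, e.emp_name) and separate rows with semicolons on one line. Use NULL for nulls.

CROSS JOIN pairs every row of `employees` with every row of `departments`: 3 × 2 = 6 rows.

(Marketing, Ivan); (Marketing, Ken); (Marketing, Sara); (Sales, Ivan); (Sales, Ken); (Sales, Sara)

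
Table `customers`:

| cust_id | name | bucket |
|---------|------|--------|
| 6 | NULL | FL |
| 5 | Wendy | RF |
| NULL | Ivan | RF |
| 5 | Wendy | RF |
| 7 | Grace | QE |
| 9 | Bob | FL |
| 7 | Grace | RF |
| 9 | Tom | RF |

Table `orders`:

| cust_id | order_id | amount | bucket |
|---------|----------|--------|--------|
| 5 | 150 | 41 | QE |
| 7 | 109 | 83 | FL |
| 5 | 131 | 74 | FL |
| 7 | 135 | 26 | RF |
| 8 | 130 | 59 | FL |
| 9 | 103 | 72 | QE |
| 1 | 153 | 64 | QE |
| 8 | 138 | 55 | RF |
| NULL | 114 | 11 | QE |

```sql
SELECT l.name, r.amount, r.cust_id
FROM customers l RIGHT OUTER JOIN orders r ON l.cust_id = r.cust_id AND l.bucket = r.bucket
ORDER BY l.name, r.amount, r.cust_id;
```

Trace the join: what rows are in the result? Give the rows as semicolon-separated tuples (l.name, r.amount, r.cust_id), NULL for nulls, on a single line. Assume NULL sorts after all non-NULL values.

(Grace, 26, 7); (NULL, 11, NULL); (NULL, 41, 5); (NULL, 55, 8); (NULL, 59, 8); (NULL, 64, 1); (NULL, 72, 9); (NULL, 74, 5); (NULL, 83, 7)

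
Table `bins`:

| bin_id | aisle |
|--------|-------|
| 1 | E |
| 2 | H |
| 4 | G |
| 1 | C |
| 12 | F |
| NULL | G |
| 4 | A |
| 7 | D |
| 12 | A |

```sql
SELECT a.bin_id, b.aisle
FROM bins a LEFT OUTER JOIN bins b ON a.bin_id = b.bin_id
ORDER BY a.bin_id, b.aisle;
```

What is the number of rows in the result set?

15

LEFT JOIN keeps every row from `bins a`; unmatched rows get NULL for `bins b`'s columns.
Matching on a.bin_id = b.bin_id. A NULL in a compared column never satisfies the condition.
- a (bin_id=1) pairs with 2 row(s) of b.
- a (bin_id=2) pairs with 1 row(s) of b.
- a (bin_id=4) pairs with 2 row(s) of b.
- a (bin_id=1) pairs with 2 row(s) of b.
- a (bin_id=12) pairs with 2 row(s) of b.
- a (bin_id=NULL) has no partner → padded with NULL.
- a (bin_id=4) pairs with 2 row(s) of b.
- a (bin_id=7) pairs with 1 row(s) of b.
- a (bin_id=12) pairs with 2 row(s) of b.
Total: 14 matched + 1 padded = 15 rows.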